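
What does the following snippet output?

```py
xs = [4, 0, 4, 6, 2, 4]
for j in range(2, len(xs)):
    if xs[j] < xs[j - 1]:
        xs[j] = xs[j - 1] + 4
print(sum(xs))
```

38

j=2: 4>=0, unchanged → [4, 0, 4, 6, 2, 4]
j=3: 6>=4, unchanged → [4, 0, 4, 6, 2, 4]
j=4: 2<6, xs[4] = 6+4 = 10 → [4, 0, 4, 6, 10, 4]
j=5: 4<10, xs[5] = 10+4 = 14 → [4, 0, 4, 6, 10, 14]
sum = 38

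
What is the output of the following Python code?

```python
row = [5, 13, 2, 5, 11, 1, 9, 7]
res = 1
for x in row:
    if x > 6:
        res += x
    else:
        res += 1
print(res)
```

x=5: not >6, res = 1+1 = 2
x=13: >6, res = 2+13 = 15
x=2: not >6, res = 15+1 = 16
x=5: not >6, res = 16+1 = 17
x=11: >6, res = 17+11 = 28
x=1: not >6, res = 28+1 = 29
x=9: >6, res = 29+9 = 38
x=7: >6, res = 38+7 = 45

45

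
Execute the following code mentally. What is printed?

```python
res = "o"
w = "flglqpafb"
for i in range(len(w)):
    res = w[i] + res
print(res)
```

i=0: prepend 'f' → 'fo'
i=1: prepend 'l' → 'lfo'
i=2: prepend 'g' → 'glfo'
i=3: prepend 'l' → 'lglfo'
i=4: prepend 'q' → 'qlglfo'
i=5: prepend 'p' → 'pqlglfo'
i=6: prepend 'a' → 'apqlglfo'
i=7: prepend 'f' → 'fapqlglfo'
i=8: prepend 'b' → 'bfapqlglfo'

bfapqlglfo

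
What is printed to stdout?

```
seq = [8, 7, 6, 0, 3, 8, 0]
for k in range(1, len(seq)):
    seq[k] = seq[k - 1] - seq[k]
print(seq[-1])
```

-16

k=1: seq[1] = 8-7 = 1 → [8, 1, 6, 0, 3, 8, 0]
k=2: seq[2] = 1-6 = -5 → [8, 1, -5, 0, 3, 8, 0]
k=3: seq[3] = (-5)-0 = -5 → [8, 1, -5, -5, 3, 8, 0]
k=4: seq[4] = (-5)-3 = -8 → [8, 1, -5, -5, -8, 8, 0]
k=5: seq[5] = (-8)-8 = -16 → [8, 1, -5, -5, -8, -16, 0]
k=6: seq[6] = (-16)-0 = -16 → [8, 1, -5, -5, -8, -16, -16]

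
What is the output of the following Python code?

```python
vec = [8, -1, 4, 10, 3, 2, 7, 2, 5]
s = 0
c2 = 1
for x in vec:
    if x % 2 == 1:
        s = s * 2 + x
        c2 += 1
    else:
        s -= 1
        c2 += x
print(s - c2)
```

x=8: not odd, s = 0-1 = -1; c2=9
x=-1: odd, s = (-1)*2+(-1) = -3; c2=10
x=4: not odd, s = (-3)-1 = -4; c2=14
x=10: not odd, s = (-4)-1 = -5; c2=24
x=3: odd, s = (-5)*2+3 = -7; c2=25
x=2: not odd, s = (-7)-1 = -8; c2=27
x=7: odd, s = (-8)*2+7 = -9; c2=28
x=2: not odd, s = (-9)-1 = -10; c2=30
x=5: odd, s = (-10)*2+5 = -15; c2=31
s-c2 = (-15)-31 = -46

-46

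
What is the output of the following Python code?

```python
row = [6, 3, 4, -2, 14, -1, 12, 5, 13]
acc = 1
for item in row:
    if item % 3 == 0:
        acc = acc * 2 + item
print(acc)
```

50

item=6: %3==0, acc = 1*2+6 = 8
item=3: %3==0, acc = 8*2+3 = 19
item=4: not %3==0
item=-2: not %3==0
item=14: not %3==0
item=-1: not %3==0
item=12: %3==0, acc = 19*2+12 = 50
item=5: not %3==0
item=13: not %3==0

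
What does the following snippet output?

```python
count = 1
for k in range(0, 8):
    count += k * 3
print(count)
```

85

k=0: count = 1+0*3 = 1
k=1: count = 1+1*3 = 4
k=2: count = 4+2*3 = 10
k=3: count = 10+3*3 = 19
k=4: count = 19+4*3 = 31
k=5: count = 31+5*3 = 46
k=6: count = 46+6*3 = 64
k=7: count = 64+7*3 = 85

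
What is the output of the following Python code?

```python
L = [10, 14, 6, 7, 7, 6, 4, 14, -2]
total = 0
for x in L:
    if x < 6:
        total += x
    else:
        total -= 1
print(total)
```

x=10: not <6, total = 0-1 = -1
x=14: not <6, total = (-1)-1 = -2
x=6: not <6, total = (-2)-1 = -3
x=7: not <6, total = (-3)-1 = -4
x=7: not <6, total = (-4)-1 = -5
x=6: not <6, total = (-5)-1 = -6
x=4: <6, total = (-6)+4 = -2
x=14: not <6, total = (-2)-1 = -3
x=-2: <6, total = (-3)+(-2) = -5

-5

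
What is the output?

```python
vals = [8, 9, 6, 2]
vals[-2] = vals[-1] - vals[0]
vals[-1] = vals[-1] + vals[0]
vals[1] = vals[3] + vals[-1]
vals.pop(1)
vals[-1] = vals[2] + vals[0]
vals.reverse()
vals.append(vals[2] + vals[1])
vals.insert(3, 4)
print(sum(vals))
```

26

vals[-2] = vals[-1]-vals[0] = 2-8 = -6 → [8, 9, -6, 2]
vals[-1] = vals[-1]+vals[0] = 2+8 = 10 → [8, 9, -6, 10]
vals[1] = vals[3]+vals[-1] = 10+10 = 20 → [8, 20, -6, 10]
pop(1) removes 20 → [8, -6, 10]
vals[-1] = vals[2]+vals[0] = 10+8 = 18 → [8, -6, 18]
reverse → [18, -6, 8]
append vals[2]+vals[1] = 8+(-6) = 2 → [18, -6, 8, 2]
insert 4 at 3 → [18, -6, 8, 4, 2]
sum = 26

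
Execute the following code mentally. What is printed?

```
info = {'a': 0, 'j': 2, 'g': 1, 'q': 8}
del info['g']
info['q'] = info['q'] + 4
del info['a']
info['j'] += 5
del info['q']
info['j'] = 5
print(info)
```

del 'g' → {'a': 0, 'j': 2, 'q': 8}
info['q'] = info['q']+4 = 12 → {'a': 0, 'j': 2, 'q': 12}
del 'a' → {'j': 2, 'q': 12}
info['j'] = 2+5 = 7 → {'j': 7, 'q': 12}
del 'q' → {'j': 7}
info['j'] = 5 → {'j': 5}

{'j': 5}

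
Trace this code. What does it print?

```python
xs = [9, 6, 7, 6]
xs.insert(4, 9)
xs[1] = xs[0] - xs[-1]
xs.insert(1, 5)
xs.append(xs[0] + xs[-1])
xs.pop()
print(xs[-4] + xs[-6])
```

9

insert 9 at 4 → [9, 6, 7, 6, 9]
xs[1] = xs[0]-xs[-1] = 9-9 = 0 → [9, 0, 7, 6, 9]
insert 5 at 1 → [9, 5, 0, 7, 6, 9]
append xs[0]+xs[-1] = 9+9 = 18 → [9, 5, 0, 7, 6, 9, 18]
pop() removes 18 → [9, 5, 0, 7, 6, 9]
xs[-4]+xs[-6] = 0+9 = 9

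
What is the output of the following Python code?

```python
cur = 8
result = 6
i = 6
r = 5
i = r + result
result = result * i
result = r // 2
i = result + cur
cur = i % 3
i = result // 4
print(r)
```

5

i = 5+6 = 11
result = 6*11 = 66
result = 5//2 = 2
i = 2+8 = 10
cur = 10%3 = 1
i = 2//4 = 0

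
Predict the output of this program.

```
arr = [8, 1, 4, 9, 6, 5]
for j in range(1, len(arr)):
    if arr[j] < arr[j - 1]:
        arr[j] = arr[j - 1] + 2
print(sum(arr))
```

j=1: 1<8, arr[1] = 8+2 = 10 → [8, 10, 4, 9, 6, 5]
j=2: 4<10, arr[2] = 10+2 = 12 → [8, 10, 12, 9, 6, 5]
j=3: 9<12, arr[3] = 12+2 = 14 → [8, 10, 12, 14, 6, 5]
j=4: 6<14, arr[4] = 14+2 = 16 → [8, 10, 12, 14, 16, 5]
j=5: 5<16, arr[5] = 16+2 = 18 → [8, 10, 12, 14, 16, 18]
sum = 78

78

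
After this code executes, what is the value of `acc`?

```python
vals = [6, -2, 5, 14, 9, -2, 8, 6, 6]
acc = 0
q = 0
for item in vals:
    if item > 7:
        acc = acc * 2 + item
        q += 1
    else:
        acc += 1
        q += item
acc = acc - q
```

88

item=6: not >7, acc = 0+1 = 1; q=6
item=-2: not >7, acc = 1+1 = 2; q=4
item=5: not >7, acc = 2+1 = 3; q=9
item=14: >7, acc = 3*2+14 = 20; q=10
item=9: >7, acc = 20*2+9 = 49; q=11
item=-2: not >7, acc = 49+1 = 50; q=9
item=8: >7, acc = 50*2+8 = 108; q=10
item=6: not >7, acc = 108+1 = 109; q=16
item=6: not >7, acc = 109+1 = 110; q=22
acc-q = 110-22 = 88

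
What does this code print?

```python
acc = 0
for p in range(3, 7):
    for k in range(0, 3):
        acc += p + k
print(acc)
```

66

p=3,k=0: acc = 0+3 = 3
p=3,k=1: acc = 3+4 = 7
p=3,k=2: acc = 7+5 = 12
p=4,k=0: acc = 12+4 = 16
p=4,k=1: acc = 16+5 = 21
p=4,k=2: acc = 21+6 = 27
p=5,k=0: acc = 27+5 = 32
p=5,k=1: acc = 32+6 = 38
p=5,k=2: acc = 38+7 = 45
p=6,k=0: acc = 45+6 = 51
p=6,k=1: acc = 51+7 = 58
p=6,k=2: acc = 58+8 = 66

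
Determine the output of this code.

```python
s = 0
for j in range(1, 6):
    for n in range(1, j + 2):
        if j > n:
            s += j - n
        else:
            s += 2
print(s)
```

40

j=1,n=1: not 1>1, s = 0+2 = 2
j=1,n=2: not 1>2, s = 2+2 = 4
j=2,n=1: 2>1, s = 4+1 = 5
j=2,n=2: not 2>2, s = 5+2 = 7
j=2,n=3: not 2>3, s = 7+2 = 9
j=3,n=1: 3>1, s = 9+2 = 11
j=3,n=2: 3>2, s = 11+1 = 12
j=3,n=3: not 3>3, s = 12+2 = 14
j=3,n=4: not 3>4, s = 14+2 = 16
j=4,n=1: 4>1, s = 16+3 = 19
j=4,n=2: 4>2, s = 19+2 = 21
j=4,n=3: 4>3, s = 21+1 = 22
j=4,n=4: not 4>4, s = 22+2 = 24
j=4,n=5: not 4>5, s = 24+2 = 26
j=5,n=1: 5>1, s = 26+4 = 30
j=5,n=2: 5>2, s = 30+3 = 33
j=5,n=3: 5>3, s = 33+2 = 35
j=5,n=4: 5>4, s = 35+1 = 36
j=5,n=5: not 5>5, s = 36+2 = 38
j=5,n=6: not 5>6, s = 38+2 = 40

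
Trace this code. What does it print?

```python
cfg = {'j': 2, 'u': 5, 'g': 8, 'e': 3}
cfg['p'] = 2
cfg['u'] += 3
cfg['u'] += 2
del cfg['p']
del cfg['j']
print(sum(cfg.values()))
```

21

cfg['p'] = 2 → {'j': 2, 'u': 5, 'g': 8, 'e': 3, 'p': 2}
cfg['u'] = 5+3 = 8 → {'j': 2, 'u': 8, 'g': 8, 'e': 3, 'p': 2}
cfg['u'] = 8+2 = 10 → {'j': 2, 'u': 10, 'g': 8, 'e': 3, 'p': 2}
del 'p' → {'j': 2, 'u': 10, 'g': 8, 'e': 3}
del 'j' → {'u': 10, 'g': 8, 'e': 3}
sum of values = 21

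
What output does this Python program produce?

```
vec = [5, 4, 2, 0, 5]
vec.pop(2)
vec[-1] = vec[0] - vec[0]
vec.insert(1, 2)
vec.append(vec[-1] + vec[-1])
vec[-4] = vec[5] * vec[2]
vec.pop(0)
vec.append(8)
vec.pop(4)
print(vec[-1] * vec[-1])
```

64

pop(2) removes 2 → [5, 4, 0, 5]
vec[-1] = vec[0]-vec[0] = 5-5 = 0 → [5, 4, 0, 0]
insert 2 at 1 → [5, 2, 4, 0, 0]
append vec[-1]+vec[-1] = 0+0 = 0 → [5, 2, 4, 0, 0, 0]
vec[-4] = vec[5]*vec[2] = 0*4 = 0 → [5, 2, 0, 0, 0, 0]
pop(0) removes 5 → [2, 0, 0, 0, 0]
append 8 → [2, 0, 0, 0, 0, 8]
pop(4) removes 0 → [2, 0, 0, 0, 8]
vec[-1]*vec[-1] = 8*8 = 64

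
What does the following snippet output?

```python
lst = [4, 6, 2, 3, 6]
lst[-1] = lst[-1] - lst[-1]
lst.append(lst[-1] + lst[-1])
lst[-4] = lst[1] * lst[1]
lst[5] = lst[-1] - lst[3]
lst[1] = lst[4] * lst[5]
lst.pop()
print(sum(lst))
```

lst[-1] = lst[-1]-lst[-1] = 6-6 = 0 → [4, 6, 2, 3, 0]
append lst[-1]+lst[-1] = 0+0 = 0 → [4, 6, 2, 3, 0, 0]
lst[-4] = lst[1]*lst[1] = 6*6 = 36 → [4, 6, 36, 3, 0, 0]
lst[5] = lst[-1]-lst[3] = 0-3 = -3 → [4, 6, 36, 3, 0, -3]
lst[1] = lst[4]*lst[5] = 0*(-3) = 0 → [4, 0, 36, 3, 0, -3]
pop() removes -3 → [4, 0, 36, 3, 0]
sum = 43

43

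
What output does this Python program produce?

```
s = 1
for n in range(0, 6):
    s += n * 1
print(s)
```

16

n=0: s = 1+0*1 = 1
n=1: s = 1+1*1 = 2
n=2: s = 2+2*1 = 4
n=3: s = 4+3*1 = 7
n=4: s = 7+4*1 = 11
n=5: s = 11+5*1 = 16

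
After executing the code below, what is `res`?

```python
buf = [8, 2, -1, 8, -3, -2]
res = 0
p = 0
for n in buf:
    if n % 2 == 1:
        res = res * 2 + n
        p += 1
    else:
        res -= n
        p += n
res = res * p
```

-1062

n=8: not odd, res = 0-8 = -8; p=8
n=2: not odd, res = (-8)-2 = -10; p=10
n=-1: odd, res = (-10)*2+(-1) = -21; p=11
n=8: not odd, res = (-21)-8 = -29; p=19
n=-3: odd, res = (-29)*2+(-3) = -61; p=20
n=-2: not odd, res = (-61)-(-2) = -59; p=18
res*p = (-59)*18 = -1062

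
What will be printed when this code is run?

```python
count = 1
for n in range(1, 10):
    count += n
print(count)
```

n=1: count = 1+1 = 2
n=2: count = 2+2 = 4
n=3: count = 4+3 = 7
n=4: count = 7+4 = 11
n=5: count = 11+5 = 16
n=6: count = 16+6 = 22
n=7: count = 22+7 = 29
n=8: count = 29+8 = 37
n=9: count = 37+9 = 46

46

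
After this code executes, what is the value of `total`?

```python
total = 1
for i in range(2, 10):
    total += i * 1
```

i=2: total = 1+2*1 = 3
i=3: total = 3+3*1 = 6
i=4: total = 6+4*1 = 10
i=5: total = 10+5*1 = 15
i=6: total = 15+6*1 = 21
i=7: total = 21+7*1 = 28
i=8: total = 28+8*1 = 36
i=9: total = 36+9*1 = 45

45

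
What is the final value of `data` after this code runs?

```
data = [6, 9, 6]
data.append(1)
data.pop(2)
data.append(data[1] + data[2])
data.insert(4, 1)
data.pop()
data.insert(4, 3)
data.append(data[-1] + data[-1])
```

append 1 → [6, 9, 6, 1]
pop(2) removes 6 → [6, 9, 1]
append data[1]+data[2] = 9+1 = 10 → [6, 9, 1, 10]
insert 1 at 4 → [6, 9, 1, 10, 1]
pop() removes 1 → [6, 9, 1, 10]
insert 3 at 4 → [6, 9, 1, 10, 3]
append data[-1]+data[-1] = 3+3 = 6 → [6, 9, 1, 10, 3, 6]

[6, 9, 1, 10, 3, 6]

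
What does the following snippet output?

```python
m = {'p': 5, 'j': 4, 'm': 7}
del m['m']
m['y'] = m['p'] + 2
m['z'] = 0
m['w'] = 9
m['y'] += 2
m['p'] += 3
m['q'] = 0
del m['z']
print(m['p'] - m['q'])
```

8

del 'm' → {'p': 5, 'j': 4}
m['y'] = m['p']+2 = 7 → {'p': 5, 'j': 4, 'y': 7}
m['z'] = 0 → {'p': 5, 'j': 4, 'y': 7, 'z': 0}
m['w'] = 9 → {'p': 5, 'j': 4, 'y': 7, 'z': 0, 'w': 9}
m['y'] = 7+2 = 9 → {'p': 5, 'j': 4, 'y': 9, 'z': 0, 'w': 9}
m['p'] = 5+3 = 8 → {'p': 8, 'j': 4, 'y': 9, 'z': 0, 'w': 9}
m['q'] = 0 → {'p': 8, 'j': 4, 'y': 9, 'z': 0, 'w': 9, 'q': 0}
del 'z' → {'p': 8, 'j': 4, 'y': 9, 'w': 9, 'q': 0}
m['p']-m['q'] = 8-0 = 8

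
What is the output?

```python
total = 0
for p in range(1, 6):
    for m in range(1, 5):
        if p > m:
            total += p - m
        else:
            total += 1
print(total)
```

30

p=1,m=1: not 1>1, total = 0+1 = 1
p=1,m=2: not 1>2, total = 1+1 = 2
p=1,m=3: not 1>3, total = 2+1 = 3
p=1,m=4: not 1>4, total = 3+1 = 4
p=2,m=1: 2>1, total = 4+1 = 5
p=2,m=2: not 2>2, total = 5+1 = 6
p=2,m=3: not 2>3, total = 6+1 = 7
p=2,m=4: not 2>4, total = 7+1 = 8
p=3,m=1: 3>1, total = 8+2 = 10
p=3,m=2: 3>2, total = 10+1 = 11
p=3,m=3: not 3>3, total = 11+1 = 12
p=3,m=4: not 3>4, total = 12+1 = 13
p=4,m=1: 4>1, total = 13+3 = 16
p=4,m=2: 4>2, total = 16+2 = 18
p=4,m=3: 4>3, total = 18+1 = 19
p=4,m=4: not 4>4, total = 19+1 = 20
p=5,m=1: 5>1, total = 20+4 = 24
p=5,m=2: 5>2, total = 24+3 = 27
p=5,m=3: 5>3, total = 27+2 = 29
p=5,m=4: 5>4, total = 29+1 = 30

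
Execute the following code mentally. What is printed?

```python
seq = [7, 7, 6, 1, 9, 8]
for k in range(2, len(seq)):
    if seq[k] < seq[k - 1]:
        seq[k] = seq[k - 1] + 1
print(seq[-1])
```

k=2: 6<7, seq[2] = 7+1 = 8 → [7, 7, 8, 1, 9, 8]
k=3: 1<8, seq[3] = 8+1 = 9 → [7, 7, 8, 9, 9, 8]
k=4: 9>=9, unchanged → [7, 7, 8, 9, 9, 8]
k=5: 8<9, seq[5] = 9+1 = 10 → [7, 7, 8, 9, 9, 10]

10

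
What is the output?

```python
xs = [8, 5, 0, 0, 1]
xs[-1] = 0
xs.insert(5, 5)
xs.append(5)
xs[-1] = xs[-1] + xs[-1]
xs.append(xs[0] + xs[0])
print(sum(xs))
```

44

xs[-1] = 0 → [8, 5, 0, 0, 0]
insert 5 at 5 → [8, 5, 0, 0, 0, 5]
append 5 → [8, 5, 0, 0, 0, 5, 5]
xs[-1] = xs[-1]+xs[-1] = 5+5 = 10 → [8, 5, 0, 0, 0, 5, 10]
append xs[0]+xs[0] = 8+8 = 16 → [8, 5, 0, 0, 0, 5, 10, 16]
sum = 44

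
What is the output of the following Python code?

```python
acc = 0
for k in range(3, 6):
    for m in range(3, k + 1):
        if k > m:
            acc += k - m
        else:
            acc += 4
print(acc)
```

k=3,m=3: not 3>3, acc = 0+4 = 4
k=4,m=3: 4>3, acc = 4+1 = 5
k=4,m=4: not 4>4, acc = 5+4 = 9
k=5,m=3: 5>3, acc = 9+2 = 11
k=5,m=4: 5>4, acc = 11+1 = 12
k=5,m=5: not 5>5, acc = 12+4 = 16

16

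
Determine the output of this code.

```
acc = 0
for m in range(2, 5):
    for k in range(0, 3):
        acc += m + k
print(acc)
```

m=2,k=0: acc = 0+2 = 2
m=2,k=1: acc = 2+3 = 5
m=2,k=2: acc = 5+4 = 9
m=3,k=0: acc = 9+3 = 12
m=3,k=1: acc = 12+4 = 16
m=3,k=2: acc = 16+5 = 21
m=4,k=0: acc = 21+4 = 25
m=4,k=1: acc = 25+5 = 30
m=4,k=2: acc = 30+6 = 36

36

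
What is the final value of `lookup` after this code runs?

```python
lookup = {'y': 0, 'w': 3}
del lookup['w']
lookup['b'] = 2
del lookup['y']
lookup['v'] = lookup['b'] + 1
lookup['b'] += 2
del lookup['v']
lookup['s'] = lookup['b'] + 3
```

del 'w' → {'y': 0}
lookup['b'] = 2 → {'y': 0, 'b': 2}
del 'y' → {'b': 2}
lookup['v'] = lookup['b']+1 = 3 → {'b': 2, 'v': 3}
lookup['b'] = 2+2 = 4 → {'b': 4, 'v': 3}
del 'v' → {'b': 4}
lookup['s'] = lookup['b']+3 = 7 → {'b': 4, 's': 7}

{'b': 4, 's': 7}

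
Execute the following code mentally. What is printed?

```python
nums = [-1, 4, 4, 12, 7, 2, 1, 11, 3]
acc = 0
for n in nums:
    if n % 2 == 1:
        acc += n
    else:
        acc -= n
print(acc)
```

n=-1: odd, acc = 0+(-1) = -1
n=4: not odd, acc = (-1)-4 = -5
n=4: not odd, acc = (-5)-4 = -9
n=12: not odd, acc = (-9)-12 = -21
n=7: odd, acc = (-21)+7 = -14
n=2: not odd, acc = (-14)-2 = -16
n=1: odd, acc = (-16)+1 = -15
n=11: odd, acc = (-15)+11 = -4
n=3: odd, acc = (-4)+3 = -1

-1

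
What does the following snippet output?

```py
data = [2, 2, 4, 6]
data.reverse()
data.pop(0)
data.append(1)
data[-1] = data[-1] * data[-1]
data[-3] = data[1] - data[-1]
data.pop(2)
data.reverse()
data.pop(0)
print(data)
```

[1, 4]

reverse → [6, 4, 2, 2]
pop(0) removes 6 → [4, 2, 2]
append 1 → [4, 2, 2, 1]
data[-1] = data[-1]*data[-1] = 1*1 = 1 → [4, 2, 2, 1]
data[-3] = data[1]-data[-1] = 2-1 = 1 → [4, 1, 2, 1]
pop(2) removes 2 → [4, 1, 1]
reverse → [1, 1, 4]
pop(0) removes 1 → [1, 4]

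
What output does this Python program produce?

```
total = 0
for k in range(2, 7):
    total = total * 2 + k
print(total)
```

88

k=2: total = 0*2+2 = 2
k=3: total = 2*2+3 = 7
k=4: total = 7*2+4 = 18
k=5: total = 18*2+5 = 41
k=6: total = 41*2+6 = 88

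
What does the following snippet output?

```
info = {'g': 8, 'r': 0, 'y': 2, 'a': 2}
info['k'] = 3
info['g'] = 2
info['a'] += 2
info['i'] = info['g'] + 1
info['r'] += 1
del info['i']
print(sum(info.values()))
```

12

info['k'] = 3 → {'g': 8, 'r': 0, 'y': 2, 'a': 2, 'k': 3}
info['g'] = 2 → {'g': 2, 'r': 0, 'y': 2, 'a': 2, 'k': 3}
info['a'] = 2+2 = 4 → {'g': 2, 'r': 0, 'y': 2, 'a': 4, 'k': 3}
info['i'] = info['g']+1 = 3 → {'g': 2, 'r': 0, 'y': 2, 'a': 4, 'k': 3, 'i': 3}
info['r'] = 0+1 = 1 → {'g': 2, 'r': 1, 'y': 2, 'a': 4, 'k': 3, 'i': 3}
del 'i' → {'g': 2, 'r': 1, 'y': 2, 'a': 4, 'k': 3}
sum of values = 12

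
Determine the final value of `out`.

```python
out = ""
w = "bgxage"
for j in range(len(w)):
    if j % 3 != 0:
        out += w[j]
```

'gxge'

j=0: skip
j=1: add 'g' → 'g'
j=2: add 'x' → 'gx'
j=3: skip
j=4: add 'g' → 'gxg'
j=5: add 'e' → 'gxge'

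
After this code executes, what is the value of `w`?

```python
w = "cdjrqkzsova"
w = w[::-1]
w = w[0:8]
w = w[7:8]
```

reverse → 'avoszkqrjdc'
slice [0:8] → 'avoszkqr'
slice [7:8] → 'r'

'r'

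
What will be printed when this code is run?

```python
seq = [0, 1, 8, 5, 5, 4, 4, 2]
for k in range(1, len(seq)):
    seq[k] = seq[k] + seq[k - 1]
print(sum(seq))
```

k=1: seq[1] = 1+0 = 1 → [0, 1, 8, 5, 5, 4, 4, 2]
k=2: seq[2] = 8+1 = 9 → [0, 1, 9, 5, 5, 4, 4, 2]
k=3: seq[3] = 5+9 = 14 → [0, 1, 9, 14, 5, 4, 4, 2]
k=4: seq[4] = 5+14 = 19 → [0, 1, 9, 14, 19, 4, 4, 2]
k=5: seq[5] = 4+19 = 23 → [0, 1, 9, 14, 19, 23, 4, 2]
k=6: seq[6] = 4+23 = 27 → [0, 1, 9, 14, 19, 23, 27, 2]
k=7: seq[7] = 2+27 = 29 → [0, 1, 9, 14, 19, 23, 27, 29]
sum = 122

122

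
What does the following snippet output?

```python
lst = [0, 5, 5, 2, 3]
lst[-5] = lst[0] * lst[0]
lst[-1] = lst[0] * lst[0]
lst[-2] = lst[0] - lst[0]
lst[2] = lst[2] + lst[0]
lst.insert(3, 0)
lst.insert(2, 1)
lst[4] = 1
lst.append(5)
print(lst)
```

lst[-5] = lst[0]*lst[0] = 0*0 = 0 → [0, 5, 5, 2, 3]
lst[-1] = lst[0]*lst[0] = 0*0 = 0 → [0, 5, 5, 2, 0]
lst[-2] = lst[0]-lst[0] = 0-0 = 0 → [0, 5, 5, 0, 0]
lst[2] = lst[2]+lst[0] = 5+0 = 5 → [0, 5, 5, 0, 0]
insert 0 at 3 → [0, 5, 5, 0, 0, 0]
insert 1 at 2 → [0, 5, 1, 5, 0, 0, 0]
lst[4] = 1 → [0, 5, 1, 5, 1, 0, 0]
append 5 → [0, 5, 1, 5, 1, 0, 0, 5]

[0, 5, 1, 5, 1, 0, 0, 5]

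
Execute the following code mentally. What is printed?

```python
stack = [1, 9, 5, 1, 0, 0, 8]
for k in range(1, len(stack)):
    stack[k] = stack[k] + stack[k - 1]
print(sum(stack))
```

98

k=1: stack[1] = 9+1 = 10 → [1, 10, 5, 1, 0, 0, 8]
k=2: stack[2] = 5+10 = 15 → [1, 10, 15, 1, 0, 0, 8]
k=3: stack[3] = 1+15 = 16 → [1, 10, 15, 16, 0, 0, 8]
k=4: stack[4] = 0+16 = 16 → [1, 10, 15, 16, 16, 0, 8]
k=5: stack[5] = 0+16 = 16 → [1, 10, 15, 16, 16, 16, 8]
k=6: stack[6] = 8+16 = 24 → [1, 10, 15, 16, 16, 16, 24]
sum = 98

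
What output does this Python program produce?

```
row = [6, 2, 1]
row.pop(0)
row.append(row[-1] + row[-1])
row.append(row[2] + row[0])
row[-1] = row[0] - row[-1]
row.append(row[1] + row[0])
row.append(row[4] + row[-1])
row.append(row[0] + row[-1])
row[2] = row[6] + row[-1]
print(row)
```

[2, 1, 16, -2, 3, 6, 8]

pop(0) removes 6 → [2, 1]
append row[-1]+row[-1] = 1+1 = 2 → [2, 1, 2]
append row[2]+row[0] = 2+2 = 4 → [2, 1, 2, 4]
row[-1] = row[0]-row[-1] = 2-4 = -2 → [2, 1, 2, -2]
append row[1]+row[0] = 1+2 = 3 → [2, 1, 2, -2, 3]
append row[4]+row[-1] = 3+3 = 6 → [2, 1, 2, -2, 3, 6]
append row[0]+row[-1] = 2+6 = 8 → [2, 1, 2, -2, 3, 6, 8]
row[2] = row[6]+row[-1] = 8+8 = 16 → [2, 1, 16, -2, 3, 6, 8]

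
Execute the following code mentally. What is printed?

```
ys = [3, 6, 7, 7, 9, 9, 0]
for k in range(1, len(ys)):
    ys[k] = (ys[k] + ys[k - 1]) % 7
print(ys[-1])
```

k=1: ys[1] = (6+3)%7 = 2 → [3, 2, 7, 7, 9, 9, 0]
k=2: ys[2] = (7+2)%7 = 2 → [3, 2, 2, 7, 9, 9, 0]
k=3: ys[3] = (7+2)%7 = 2 → [3, 2, 2, 2, 9, 9, 0]
k=4: ys[4] = (9+2)%7 = 4 → [3, 2, 2, 2, 4, 9, 0]
k=5: ys[5] = (9+4)%7 = 6 → [3, 2, 2, 2, 4, 6, 0]
k=6: ys[6] = (0+6)%7 = 6 → [3, 2, 2, 2, 4, 6, 6]

6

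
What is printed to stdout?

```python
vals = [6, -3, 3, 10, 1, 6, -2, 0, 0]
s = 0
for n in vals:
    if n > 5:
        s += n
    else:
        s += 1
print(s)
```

28

n=6: >5, s = 0+6 = 6
n=-3: not >5, s = 6+1 = 7
n=3: not >5, s = 7+1 = 8
n=10: >5, s = 8+10 = 18
n=1: not >5, s = 18+1 = 19
n=6: >5, s = 19+6 = 25
n=-2: not >5, s = 25+1 = 26
n=0: not >5, s = 26+1 = 27
n=0: not >5, s = 27+1 = 28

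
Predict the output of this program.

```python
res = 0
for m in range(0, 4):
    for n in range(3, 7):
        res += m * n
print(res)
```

108

m=0,n=3: res = 0+0 = 0
m=0,n=4: res = 0+0 = 0
m=0,n=5: res = 0+0 = 0
m=0,n=6: res = 0+0 = 0
m=1,n=3: res = 0+3 = 3
m=1,n=4: res = 3+4 = 7
m=1,n=5: res = 7+5 = 12
m=1,n=6: res = 12+6 = 18
m=2,n=3: res = 18+6 = 24
m=2,n=4: res = 24+8 = 32
m=2,n=5: res = 32+10 = 42
m=2,n=6: res = 42+12 = 54
m=3,n=3: res = 54+9 = 63
m=3,n=4: res = 63+12 = 75
m=3,n=5: res = 75+15 = 90
m=3,n=6: res = 90+18 = 108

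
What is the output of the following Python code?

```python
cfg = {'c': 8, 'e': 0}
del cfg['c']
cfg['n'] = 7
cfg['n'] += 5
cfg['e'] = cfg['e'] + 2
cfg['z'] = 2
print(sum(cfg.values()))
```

del 'c' → {'e': 0}
cfg['n'] = 7 → {'e': 0, 'n': 7}
cfg['n'] = 7+5 = 12 → {'e': 0, 'n': 12}
cfg['e'] = cfg['e']+2 = 2 → {'e': 2, 'n': 12}
cfg['z'] = 2 → {'e': 2, 'n': 12, 'z': 2}
sum of values = 16

16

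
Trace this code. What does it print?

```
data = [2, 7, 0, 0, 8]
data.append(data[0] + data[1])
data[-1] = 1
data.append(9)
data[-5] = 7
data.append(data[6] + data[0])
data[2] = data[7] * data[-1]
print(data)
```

[2, 7, 121, 0, 8, 1, 9, 11]

append data[0]+data[1] = 2+7 = 9 → [2, 7, 0, 0, 8, 9]
data[-1] = 1 → [2, 7, 0, 0, 8, 1]
append 9 → [2, 7, 0, 0, 8, 1, 9]
data[-5] = 7 → [2, 7, 7, 0, 8, 1, 9]
append data[6]+data[0] = 9+2 = 11 → [2, 7, 7, 0, 8, 1, 9, 11]
data[2] = data[7]*data[-1] = 11*11 = 121 → [2, 7, 121, 0, 8, 1, 9, 11]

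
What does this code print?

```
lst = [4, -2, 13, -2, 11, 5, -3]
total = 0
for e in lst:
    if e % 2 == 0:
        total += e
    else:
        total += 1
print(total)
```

e=4: even, total = 0+4 = 4
e=-2: even, total = 4+(-2) = 2
e=13: not even, total = 2+1 = 3
e=-2: even, total = 3+(-2) = 1
e=11: not even, total = 1+1 = 2
e=5: not even, total = 2+1 = 3
e=-3: not even, total = 3+1 = 4

4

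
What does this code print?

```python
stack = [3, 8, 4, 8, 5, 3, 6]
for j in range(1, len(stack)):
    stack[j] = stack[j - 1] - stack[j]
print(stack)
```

j=1: stack[1] = 3-8 = -5 → [3, -5, 4, 8, 5, 3, 6]
j=2: stack[2] = (-5)-4 = -9 → [3, -5, -9, 8, 5, 3, 6]
j=3: stack[3] = (-9)-8 = -17 → [3, -5, -9, -17, 5, 3, 6]
j=4: stack[4] = (-17)-5 = -22 → [3, -5, -9, -17, -22, 3, 6]
j=5: stack[5] = (-22)-3 = -25 → [3, -5, -9, -17, -22, -25, 6]
j=6: stack[6] = (-25)-6 = -31 → [3, -5, -9, -17, -22, -25, -31]

[3, -5, -9, -17, -22, -25, -31]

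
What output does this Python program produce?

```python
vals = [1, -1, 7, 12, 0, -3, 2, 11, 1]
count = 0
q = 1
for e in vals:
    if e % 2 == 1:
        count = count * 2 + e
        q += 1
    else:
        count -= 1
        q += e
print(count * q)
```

e=1: odd, count = 0*2+1 = 1; q=2
e=-1: odd, count = 1*2+(-1) = 1; q=3
e=7: odd, count = 1*2+7 = 9; q=4
e=12: not odd, count = 9-1 = 8; q=16
e=0: not odd, count = 8-1 = 7; q=16
e=-3: odd, count = 7*2+(-3) = 11; q=17
e=2: not odd, count = 11-1 = 10; q=19
e=11: odd, count = 10*2+11 = 31; q=20
e=1: odd, count = 31*2+1 = 63; q=21
count*q = 63*21 = 1323

1323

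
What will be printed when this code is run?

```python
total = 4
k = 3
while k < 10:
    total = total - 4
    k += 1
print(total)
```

k=3: total = 4-4 = 0
k=4: total = 0-4 = -4
k=5: total = (-4)-4 = -8
k=6: total = (-8)-4 = -12
k=7: total = (-12)-4 = -16
k=8: total = (-16)-4 = -20
k=9: total = (-20)-4 = -24

-24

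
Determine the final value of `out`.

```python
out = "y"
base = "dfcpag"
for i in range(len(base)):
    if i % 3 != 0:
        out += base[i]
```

'yfcag'

i=0: skip
i=1: add 'f' → 'yf'
i=2: add 'c' → 'yfc'
i=3: skip
i=4: add 'a' → 'yfca'
i=5: add 'g' → 'yfcag'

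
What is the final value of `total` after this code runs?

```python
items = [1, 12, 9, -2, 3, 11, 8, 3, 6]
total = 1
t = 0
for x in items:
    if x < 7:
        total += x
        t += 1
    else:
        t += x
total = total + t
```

57

x=1: <7, total = 1+1 = 2; t=1
x=12: not <7; t=13
x=9: not <7; t=22
x=-2: <7, total = 2+(-2) = 0; t=23
x=3: <7, total = 0+3 = 3; t=24
x=11: not <7; t=35
x=8: not <7; t=43
x=3: <7, total = 3+3 = 6; t=44
x=6: <7, total = 6+6 = 12; t=45
total+t = 12+45 = 57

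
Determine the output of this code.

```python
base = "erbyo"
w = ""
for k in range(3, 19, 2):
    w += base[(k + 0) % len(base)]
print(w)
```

yeboryeb

k=3: add base[3]='y' → 'y'
k=5: add base[0]='e' → 'ye'
k=7: add base[2]='b' → 'yeb'
k=9: add base[4]='o' → 'yebo'
k=11: add base[1]='r' → 'yebor'
k=13: add base[3]='y' → 'yebory'
k=15: add base[0]='e' → 'yeborye'
k=17: add base[2]='b' → 'yeboryeb'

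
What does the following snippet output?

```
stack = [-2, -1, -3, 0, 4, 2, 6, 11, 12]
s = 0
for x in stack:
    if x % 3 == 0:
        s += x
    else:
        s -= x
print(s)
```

x=-2: not %3==0, s = 0-(-2) = 2
x=-1: not %3==0, s = 2-(-1) = 3
x=-3: %3==0, s = 3+(-3) = 0
x=0: %3==0, s = 0+0 = 0
x=4: not %3==0, s = 0-4 = -4
x=2: not %3==0, s = (-4)-2 = -6
x=6: %3==0, s = (-6)+6 = 0
x=11: not %3==0, s = 0-11 = -11
x=12: %3==0, s = (-11)+12 = 1

1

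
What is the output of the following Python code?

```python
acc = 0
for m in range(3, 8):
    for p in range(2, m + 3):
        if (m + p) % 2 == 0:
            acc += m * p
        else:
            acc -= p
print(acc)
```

m=3,p=2: odd sum, acc = 0-2 = -2
m=3,p=3: even sum, acc = (-2)+9 = 7
m=3,p=4: odd sum, acc = 7-4 = 3
m=3,p=5: even sum, acc = 3+15 = 18
m=4,p=2: even sum, acc = 18+8 = 26
m=4,p=3: odd sum, acc = 26-3 = 23
m=4,p=4: even sum, acc = 23+16 = 39
m=4,p=5: odd sum, acc = 39-5 = 34
m=4,p=6: even sum, acc = 34+24 = 58
m=5,p=2: odd sum, acc = 58-2 = 56
m=5,p=3: even sum, acc = 56+15 = 71
m=5,p=4: odd sum, acc = 71-4 = 67
m=5,p=5: even sum, acc = 67+25 = 92
m=5,p=6: odd sum, acc = 92-6 = 86
m=5,p=7: even sum, acc = 86+35 = 121
m=6,p=2: even sum, acc = 121+12 = 133
m=6,p=3: odd sum, acc = 133-3 = 130
m=6,p=4: even sum, acc = 130+24 = 154
m=6,p=5: odd sum, acc = 154-5 = 149
m=6,p=6: even sum, acc = 149+36 = 185
m=6,p=7: odd sum, acc = 185-7 = 178
m=6,p=8: even sum, acc = 178+48 = 226
m=7,p=2: odd sum, acc = 226-2 = 224
m=7,p=3: even sum, acc = 224+21 = 245
m=7,p=4: odd sum, acc = 245-4 = 241
m=7,p=5: even sum, acc = 241+35 = 276
m=7,p=6: odd sum, acc = 276-6 = 270
m=7,p=7: even sum, acc = 270+49 = 319
m=7,p=8: odd sum, acc = 319-8 = 311
m=7,p=9: even sum, acc = 311+63 = 374

374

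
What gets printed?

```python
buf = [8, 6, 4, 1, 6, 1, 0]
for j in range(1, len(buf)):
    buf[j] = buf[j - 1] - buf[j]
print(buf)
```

[8, 2, -2, -3, -9, -10, -10]

j=1: buf[1] = 8-6 = 2 → [8, 2, 4, 1, 6, 1, 0]
j=2: buf[2] = 2-4 = -2 → [8, 2, -2, 1, 6, 1, 0]
j=3: buf[3] = (-2)-1 = -3 → [8, 2, -2, -3, 6, 1, 0]
j=4: buf[4] = (-3)-6 = -9 → [8, 2, -2, -3, -9, 1, 0]
j=5: buf[5] = (-9)-1 = -10 → [8, 2, -2, -3, -9, -10, 0]
j=6: buf[6] = (-10)-0 = -10 → [8, 2, -2, -3, -9, -10, -10]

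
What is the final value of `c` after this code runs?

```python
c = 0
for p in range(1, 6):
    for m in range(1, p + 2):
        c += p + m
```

125

p=1,m=1: c = 0+2 = 2
p=1,m=2: c = 2+3 = 5
p=2,m=1: c = 5+3 = 8
p=2,m=2: c = 8+4 = 12
p=2,m=3: c = 12+5 = 17
p=3,m=1: c = 17+4 = 21
p=3,m=2: c = 21+5 = 26
p=3,m=3: c = 26+6 = 32
p=3,m=4: c = 32+7 = 39
p=4,m=1: c = 39+5 = 44
p=4,m=2: c = 44+6 = 50
p=4,m=3: c = 50+7 = 57
p=4,m=4: c = 57+8 = 65
p=4,m=5: c = 65+9 = 74
p=5,m=1: c = 74+6 = 80
p=5,m=2: c = 80+7 = 87
p=5,m=3: c = 87+8 = 95
p=5,m=4: c = 95+9 = 104
p=5,m=5: c = 104+10 = 114
p=5,m=6: c = 114+11 = 125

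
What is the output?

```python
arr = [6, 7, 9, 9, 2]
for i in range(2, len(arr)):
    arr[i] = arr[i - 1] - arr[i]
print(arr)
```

i=2: arr[2] = 7-9 = -2 → [6, 7, -2, 9, 2]
i=3: arr[3] = (-2)-9 = -11 → [6, 7, -2, -11, 2]
i=4: arr[4] = (-11)-2 = -13 → [6, 7, -2, -11, -13]

[6, 7, -2, -11, -13]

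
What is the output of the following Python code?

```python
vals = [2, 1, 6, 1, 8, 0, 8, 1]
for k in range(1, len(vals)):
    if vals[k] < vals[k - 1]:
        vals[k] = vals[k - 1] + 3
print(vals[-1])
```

k=1: 1<2, vals[1] = 2+3 = 5 → [2, 5, 6, 1, 8, 0, 8, 1]
k=2: 6>=5, unchanged → [2, 5, 6, 1, 8, 0, 8, 1]
k=3: 1<6, vals[3] = 6+3 = 9 → [2, 5, 6, 9, 8, 0, 8, 1]
k=4: 8<9, vals[4] = 9+3 = 12 → [2, 5, 6, 9, 12, 0, 8, 1]
k=5: 0<12, vals[5] = 12+3 = 15 → [2, 5, 6, 9, 12, 15, 8, 1]
k=6: 8<15, vals[6] = 15+3 = 18 → [2, 5, 6, 9, 12, 15, 18, 1]
k=7: 1<18, vals[7] = 18+3 = 21 → [2, 5, 6, 9, 12, 15, 18, 21]

21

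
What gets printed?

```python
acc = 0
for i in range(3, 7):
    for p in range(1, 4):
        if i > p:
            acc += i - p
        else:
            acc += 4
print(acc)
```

34

i=3,p=1: 3>1, acc = 0+2 = 2
i=3,p=2: 3>2, acc = 2+1 = 3
i=3,p=3: not 3>3, acc = 3+4 = 7
i=4,p=1: 4>1, acc = 7+3 = 10
i=4,p=2: 4>2, acc = 10+2 = 12
i=4,p=3: 4>3, acc = 12+1 = 13
i=5,p=1: 5>1, acc = 13+4 = 17
i=5,p=2: 5>2, acc = 17+3 = 20
i=5,p=3: 5>3, acc = 20+2 = 22
i=6,p=1: 6>1, acc = 22+5 = 27
i=6,p=2: 6>2, acc = 27+4 = 31
i=6,p=3: 6>3, acc = 31+3 = 34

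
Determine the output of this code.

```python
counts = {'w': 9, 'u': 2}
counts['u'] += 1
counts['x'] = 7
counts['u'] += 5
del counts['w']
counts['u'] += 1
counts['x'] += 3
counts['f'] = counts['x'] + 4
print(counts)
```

counts['u'] = 2+1 = 3 → {'w': 9, 'u': 3}
counts['x'] = 7 → {'w': 9, 'u': 3, 'x': 7}
counts['u'] = 3+5 = 8 → {'w': 9, 'u': 8, 'x': 7}
del 'w' → {'u': 8, 'x': 7}
counts['u'] = 8+1 = 9 → {'u': 9, 'x': 7}
counts['x'] = 7+3 = 10 → {'u': 9, 'x': 10}
counts['f'] = counts['x']+4 = 14 → {'u': 9, 'x': 10, 'f': 14}

{'u': 9, 'x': 10, 'f': 14}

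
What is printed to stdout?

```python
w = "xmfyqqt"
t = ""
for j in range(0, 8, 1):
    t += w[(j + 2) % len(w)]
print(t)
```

j=0: add w[2]='f' → 'f'
j=1: add w[3]='y' → 'fy'
j=2: add w[4]='q' → 'fyq'
j=3: add w[5]='q' → 'fyqq'
j=4: add w[6]='t' → 'fyqqt'
j=5: add w[0]='x' → 'fyqqtx'
j=6: add w[1]='m' → 'fyqqtxm'
j=7: add w[2]='f' → 'fyqqtxmf'

fyqqtxmf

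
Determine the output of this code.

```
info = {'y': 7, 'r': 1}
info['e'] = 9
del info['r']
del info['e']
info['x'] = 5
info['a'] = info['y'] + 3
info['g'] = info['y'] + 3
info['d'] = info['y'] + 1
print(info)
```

{'y': 7, 'x': 5, 'a': 10, 'g': 10, 'd': 8}

info['e'] = 9 → {'y': 7, 'r': 1, 'e': 9}
del 'r' → {'y': 7, 'e': 9}
del 'e' → {'y': 7}
info['x'] = 5 → {'y': 7, 'x': 5}
info['a'] = info['y']+3 = 10 → {'y': 7, 'x': 5, 'a': 10}
info['g'] = info['y']+3 = 10 → {'y': 7, 'x': 5, 'a': 10, 'g': 10}
info['d'] = info['y']+1 = 8 → {'y': 7, 'x': 5, 'a': 10, 'g': 10, 'd': 8}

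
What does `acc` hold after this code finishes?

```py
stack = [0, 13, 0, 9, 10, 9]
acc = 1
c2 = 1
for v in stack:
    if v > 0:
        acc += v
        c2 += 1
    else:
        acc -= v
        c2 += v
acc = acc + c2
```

v=0: not >0, acc = 1-0 = 1; c2=1
v=13: >0, acc = 1+13 = 14; c2=2
v=0: not >0, acc = 14-0 = 14; c2=2
v=9: >0, acc = 14+9 = 23; c2=3
v=10: >0, acc = 23+10 = 33; c2=4
v=9: >0, acc = 33+9 = 42; c2=5
acc+c2 = 42+5 = 47

47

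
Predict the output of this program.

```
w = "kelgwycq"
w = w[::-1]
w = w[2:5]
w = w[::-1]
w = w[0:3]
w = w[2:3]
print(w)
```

y

reverse → 'qcywglek'
slice [2:5] → 'ywg'
reverse → 'gwy'
slice [0:3] → 'gwy'
slice [2:3] → 'y'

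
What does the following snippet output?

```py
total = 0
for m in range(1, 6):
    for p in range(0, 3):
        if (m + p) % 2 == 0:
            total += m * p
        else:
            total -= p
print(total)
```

m=1,p=0: odd sum, total = 0-0 = 0
m=1,p=1: even sum, total = 0+1 = 1
m=1,p=2: odd sum, total = 1-2 = -1
m=2,p=0: even sum, total = (-1)+0 = -1
m=2,p=1: odd sum, total = (-1)-1 = -2
m=2,p=2: even sum, total = (-2)+4 = 2
m=3,p=0: odd sum, total = 2-0 = 2
m=3,p=1: even sum, total = 2+3 = 5
m=3,p=2: odd sum, total = 5-2 = 3
m=4,p=0: even sum, total = 3+0 = 3
m=4,p=1: odd sum, total = 3-1 = 2
m=4,p=2: even sum, total = 2+8 = 10
m=5,p=0: odd sum, total = 10-0 = 10
m=5,p=1: even sum, total = 10+5 = 15
m=5,p=2: odd sum, total = 15-2 = 13

13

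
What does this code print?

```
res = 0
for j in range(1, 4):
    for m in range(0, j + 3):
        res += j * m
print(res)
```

j=1,m=0: res = 0+0 = 0
j=1,m=1: res = 0+1 = 1
j=1,m=2: res = 1+2 = 3
j=1,m=3: res = 3+3 = 6
j=2,m=0: res = 6+0 = 6
j=2,m=1: res = 6+2 = 8
j=2,m=2: res = 8+4 = 12
j=2,m=3: res = 12+6 = 18
j=2,m=4: res = 18+8 = 26
j=3,m=0: res = 26+0 = 26
j=3,m=1: res = 26+3 = 29
j=3,m=2: res = 29+6 = 35
j=3,m=3: res = 35+9 = 44
j=3,m=4: res = 44+12 = 56
j=3,m=5: res = 56+15 = 71

71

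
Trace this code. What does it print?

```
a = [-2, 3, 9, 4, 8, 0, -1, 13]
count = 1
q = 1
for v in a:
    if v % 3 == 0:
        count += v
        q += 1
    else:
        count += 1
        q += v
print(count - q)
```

v=-2: not %3==0, count = 1+1 = 2; q=-1
v=3: %3==0, count = 2+3 = 5; q=0
v=9: %3==0, count = 5+9 = 14; q=1
v=4: not %3==0, count = 14+1 = 15; q=5
v=8: not %3==0, count = 15+1 = 16; q=13
v=0: %3==0, count = 16+0 = 16; q=14
v=-1: not %3==0, count = 16+1 = 17; q=13
v=13: not %3==0, count = 17+1 = 18; q=26
count-q = 18-26 = -8

-8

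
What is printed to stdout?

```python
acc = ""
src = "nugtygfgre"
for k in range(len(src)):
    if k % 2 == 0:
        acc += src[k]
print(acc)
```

k=0: add 'n' → 'n'
k=1: skip
k=2: add 'g' → 'ng'
k=3: skip
k=4: add 'y' → 'ngy'
k=5: skip
k=6: add 'f' → 'ngyf'
k=7: skip
k=8: add 'r' → 'ngyfr'
k=9: skip

ngyfr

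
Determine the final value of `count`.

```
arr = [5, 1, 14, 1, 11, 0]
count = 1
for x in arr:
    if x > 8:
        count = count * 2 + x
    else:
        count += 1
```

54

x=5: not >8, count = 1+1 = 2
x=1: not >8, count = 2+1 = 3
x=14: >8, count = 3*2+14 = 20
x=1: not >8, count = 20+1 = 21
x=11: >8, count = 21*2+11 = 53
x=0: not >8, count = 53+1 = 54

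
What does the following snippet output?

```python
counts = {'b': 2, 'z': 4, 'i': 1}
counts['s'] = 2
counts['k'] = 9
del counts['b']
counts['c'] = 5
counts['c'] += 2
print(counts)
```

counts['s'] = 2 → {'b': 2, 'z': 4, 'i': 1, 's': 2}
counts['k'] = 9 → {'b': 2, 'z': 4, 'i': 1, 's': 2, 'k': 9}
del 'b' → {'z': 4, 'i': 1, 's': 2, 'k': 9}
counts['c'] = 5 → {'z': 4, 'i': 1, 's': 2, 'k': 9, 'c': 5}
counts['c'] = 5+2 = 7 → {'z': 4, 'i': 1, 's': 2, 'k': 9, 'c': 7}

{'z': 4, 'i': 1, 's': 2, 'k': 9, 'c': 7}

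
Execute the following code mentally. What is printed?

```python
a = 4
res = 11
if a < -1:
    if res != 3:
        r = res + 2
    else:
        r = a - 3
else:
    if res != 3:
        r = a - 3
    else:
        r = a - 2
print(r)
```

1

a=4, res=11
a < -1 is False; res != 3 is True
→ r = a - 3 = 1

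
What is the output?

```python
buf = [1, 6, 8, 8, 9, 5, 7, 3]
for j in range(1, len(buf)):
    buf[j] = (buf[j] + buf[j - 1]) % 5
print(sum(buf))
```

j=1: buf[1] = (6+1)%5 = 2 → [1, 2, 8, 8, 9, 5, 7, 3]
j=2: buf[2] = (8+2)%5 = 0 → [1, 2, 0, 8, 9, 5, 7, 3]
j=3: buf[3] = (8+0)%5 = 3 → [1, 2, 0, 3, 9, 5, 7, 3]
j=4: buf[4] = (9+3)%5 = 2 → [1, 2, 0, 3, 2, 5, 7, 3]
j=5: buf[5] = (5+2)%5 = 2 → [1, 2, 0, 3, 2, 2, 7, 3]
j=6: buf[6] = (7+2)%5 = 4 → [1, 2, 0, 3, 2, 2, 4, 3]
j=7: buf[7] = (3+4)%5 = 2 → [1, 2, 0, 3, 2, 2, 4, 2]
sum = 16

16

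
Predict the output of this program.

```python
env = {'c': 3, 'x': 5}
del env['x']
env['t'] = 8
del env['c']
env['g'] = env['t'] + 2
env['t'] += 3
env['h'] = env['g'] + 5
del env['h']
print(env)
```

del 'x' → {'c': 3}
env['t'] = 8 → {'c': 3, 't': 8}
del 'c' → {'t': 8}
env['g'] = env['t']+2 = 10 → {'t': 8, 'g': 10}
env['t'] = 8+3 = 11 → {'t': 11, 'g': 10}
env['h'] = env['g']+5 = 15 → {'t': 11, 'g': 10, 'h': 15}
del 'h' → {'t': 11, 'g': 10}

{'t': 11, 'g': 10}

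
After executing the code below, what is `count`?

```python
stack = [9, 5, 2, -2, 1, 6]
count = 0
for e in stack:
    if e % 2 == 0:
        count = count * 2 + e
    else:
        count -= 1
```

e=9: not even, count = 0-1 = -1
e=5: not even, count = (-1)-1 = -2
e=2: even, count = (-2)*2+2 = -2
e=-2: even, count = (-2)*2+(-2) = -6
e=1: not even, count = (-6)-1 = -7
e=6: even, count = (-7)*2+6 = -8

-8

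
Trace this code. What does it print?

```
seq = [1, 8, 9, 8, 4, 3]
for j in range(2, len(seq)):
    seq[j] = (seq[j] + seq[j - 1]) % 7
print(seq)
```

j=2: seq[2] = (9+8)%7 = 3 → [1, 8, 3, 8, 4, 3]
j=3: seq[3] = (8+3)%7 = 4 → [1, 8, 3, 4, 4, 3]
j=4: seq[4] = (4+4)%7 = 1 → [1, 8, 3, 4, 1, 3]
j=5: seq[5] = (3+1)%7 = 4 → [1, 8, 3, 4, 1, 4]

[1, 8, 3, 4, 1, 4]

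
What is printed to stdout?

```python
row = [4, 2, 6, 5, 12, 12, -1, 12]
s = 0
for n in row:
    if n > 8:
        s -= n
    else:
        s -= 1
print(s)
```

-41

n=4: not >8, s = 0-1 = -1
n=2: not >8, s = (-1)-1 = -2
n=6: not >8, s = (-2)-1 = -3
n=5: not >8, s = (-3)-1 = -4
n=12: >8, s = (-4)-12 = -16
n=12: >8, s = (-16)-12 = -28
n=-1: not >8, s = (-28)-1 = -29
n=12: >8, s = (-29)-12 = -41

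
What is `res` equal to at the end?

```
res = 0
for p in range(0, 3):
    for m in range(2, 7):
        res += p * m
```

60

p=0,m=2: res = 0+0 = 0
p=0,m=3: res = 0+0 = 0
p=0,m=4: res = 0+0 = 0
p=0,m=5: res = 0+0 = 0
p=0,m=6: res = 0+0 = 0
p=1,m=2: res = 0+2 = 2
p=1,m=3: res = 2+3 = 5
p=1,m=4: res = 5+4 = 9
p=1,m=5: res = 9+5 = 14
p=1,m=6: res = 14+6 = 20
p=2,m=2: res = 20+4 = 24
p=2,m=3: res = 24+6 = 30
p=2,m=4: res = 30+8 = 38
p=2,m=5: res = 38+10 = 48
p=2,m=6: res = 48+12 = 60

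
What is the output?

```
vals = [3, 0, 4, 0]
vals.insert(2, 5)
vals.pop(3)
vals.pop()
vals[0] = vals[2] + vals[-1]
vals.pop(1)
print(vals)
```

insert 5 at 2 → [3, 0, 5, 4, 0]
pop(3) removes 4 → [3, 0, 5, 0]
pop() removes 0 → [3, 0, 5]
vals[0] = vals[2]+vals[-1] = 5+5 = 10 → [10, 0, 5]
pop(1) removes 0 → [10, 5]

[10, 5]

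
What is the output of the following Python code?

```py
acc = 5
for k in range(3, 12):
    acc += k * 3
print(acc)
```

194

k=3: acc = 5+3*3 = 14
k=4: acc = 14+4*3 = 26
k=5: acc = 26+5*3 = 41
k=6: acc = 41+6*3 = 59
k=7: acc = 59+7*3 = 80
k=8: acc = 80+8*3 = 104
k=9: acc = 104+9*3 = 131
k=10: acc = 131+10*3 = 161
k=11: acc = 161+11*3 = 194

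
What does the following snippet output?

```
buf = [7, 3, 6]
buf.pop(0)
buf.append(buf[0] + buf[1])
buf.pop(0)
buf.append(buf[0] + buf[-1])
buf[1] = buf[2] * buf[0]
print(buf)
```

[6, 90, 15]

pop(0) removes 7 → [3, 6]
append buf[0]+buf[1] = 3+6 = 9 → [3, 6, 9]
pop(0) removes 3 → [6, 9]
append buf[0]+buf[-1] = 6+9 = 15 → [6, 9, 15]
buf[1] = buf[2]*buf[0] = 15*6 = 90 → [6, 90, 15]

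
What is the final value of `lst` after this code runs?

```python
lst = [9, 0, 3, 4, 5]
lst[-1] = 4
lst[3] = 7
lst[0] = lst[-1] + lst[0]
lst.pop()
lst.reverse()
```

lst[-1] = 4 → [9, 0, 3, 4, 4]
lst[3] = 7 → [9, 0, 3, 7, 4]
lst[0] = lst[-1]+lst[0] = 4+9 = 13 → [13, 0, 3, 7, 4]
pop() removes 4 → [13, 0, 3, 7]
reverse → [7, 3, 0, 13]

[7, 3, 0, 13]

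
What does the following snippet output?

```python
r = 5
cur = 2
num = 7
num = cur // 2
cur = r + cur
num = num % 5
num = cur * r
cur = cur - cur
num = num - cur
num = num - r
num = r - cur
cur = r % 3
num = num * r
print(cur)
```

2

num = 2//2 = 1
cur = 5+2 = 7
num = 1%5 = 1
num = 7*5 = 35
cur = 7-7 = 0
num = 35-0 = 35
num = 35-5 = 30
num = 5-0 = 5
cur = 5%3 = 2
num = 5*5 = 25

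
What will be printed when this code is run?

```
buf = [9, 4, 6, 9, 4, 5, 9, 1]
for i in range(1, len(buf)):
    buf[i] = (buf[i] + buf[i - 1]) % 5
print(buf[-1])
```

2

i=1: buf[1] = (4+9)%5 = 3 → [9, 3, 6, 9, 4, 5, 9, 1]
i=2: buf[2] = (6+3)%5 = 4 → [9, 3, 4, 9, 4, 5, 9, 1]
i=3: buf[3] = (9+4)%5 = 3 → [9, 3, 4, 3, 4, 5, 9, 1]
i=4: buf[4] = (4+3)%5 = 2 → [9, 3, 4, 3, 2, 5, 9, 1]
i=5: buf[5] = (5+2)%5 = 2 → [9, 3, 4, 3, 2, 2, 9, 1]
i=6: buf[6] = (9+2)%5 = 1 → [9, 3, 4, 3, 2, 2, 1, 1]
i=7: buf[7] = (1+1)%5 = 2 → [9, 3, 4, 3, 2, 2, 1, 2]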